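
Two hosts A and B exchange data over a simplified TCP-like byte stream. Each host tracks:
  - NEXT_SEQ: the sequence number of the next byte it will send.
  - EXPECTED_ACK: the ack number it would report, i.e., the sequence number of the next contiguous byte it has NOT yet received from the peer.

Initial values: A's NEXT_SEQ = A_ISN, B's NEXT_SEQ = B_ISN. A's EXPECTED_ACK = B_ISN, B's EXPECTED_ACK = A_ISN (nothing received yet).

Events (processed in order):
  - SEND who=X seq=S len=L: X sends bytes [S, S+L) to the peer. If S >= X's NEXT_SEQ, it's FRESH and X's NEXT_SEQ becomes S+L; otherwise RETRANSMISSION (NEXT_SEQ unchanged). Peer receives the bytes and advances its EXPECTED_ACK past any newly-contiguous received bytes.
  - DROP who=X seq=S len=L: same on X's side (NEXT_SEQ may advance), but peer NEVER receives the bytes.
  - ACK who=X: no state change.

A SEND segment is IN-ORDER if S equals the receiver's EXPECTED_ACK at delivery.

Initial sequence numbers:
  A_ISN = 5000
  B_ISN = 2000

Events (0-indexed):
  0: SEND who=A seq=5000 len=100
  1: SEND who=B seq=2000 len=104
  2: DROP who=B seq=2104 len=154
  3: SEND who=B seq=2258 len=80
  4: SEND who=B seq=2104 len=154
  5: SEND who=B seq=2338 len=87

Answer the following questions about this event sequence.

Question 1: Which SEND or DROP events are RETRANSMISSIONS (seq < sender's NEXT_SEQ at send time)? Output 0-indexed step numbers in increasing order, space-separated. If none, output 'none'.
Answer: 4

Derivation:
Step 0: SEND seq=5000 -> fresh
Step 1: SEND seq=2000 -> fresh
Step 2: DROP seq=2104 -> fresh
Step 3: SEND seq=2258 -> fresh
Step 4: SEND seq=2104 -> retransmit
Step 5: SEND seq=2338 -> fresh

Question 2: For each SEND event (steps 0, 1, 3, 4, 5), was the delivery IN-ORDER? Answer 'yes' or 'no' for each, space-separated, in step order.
Answer: yes yes no yes yes

Derivation:
Step 0: SEND seq=5000 -> in-order
Step 1: SEND seq=2000 -> in-order
Step 3: SEND seq=2258 -> out-of-order
Step 4: SEND seq=2104 -> in-order
Step 5: SEND seq=2338 -> in-order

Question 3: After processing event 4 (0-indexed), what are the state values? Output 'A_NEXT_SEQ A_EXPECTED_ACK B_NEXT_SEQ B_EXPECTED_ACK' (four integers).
After event 0: A_seq=5100 A_ack=2000 B_seq=2000 B_ack=5100
After event 1: A_seq=5100 A_ack=2104 B_seq=2104 B_ack=5100
After event 2: A_seq=5100 A_ack=2104 B_seq=2258 B_ack=5100
After event 3: A_seq=5100 A_ack=2104 B_seq=2338 B_ack=5100
After event 4: A_seq=5100 A_ack=2338 B_seq=2338 B_ack=5100

5100 2338 2338 5100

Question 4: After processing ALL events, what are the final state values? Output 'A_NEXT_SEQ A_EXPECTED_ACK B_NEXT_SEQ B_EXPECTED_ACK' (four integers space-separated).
After event 0: A_seq=5100 A_ack=2000 B_seq=2000 B_ack=5100
After event 1: A_seq=5100 A_ack=2104 B_seq=2104 B_ack=5100
After event 2: A_seq=5100 A_ack=2104 B_seq=2258 B_ack=5100
After event 3: A_seq=5100 A_ack=2104 B_seq=2338 B_ack=5100
After event 4: A_seq=5100 A_ack=2338 B_seq=2338 B_ack=5100
After event 5: A_seq=5100 A_ack=2425 B_seq=2425 B_ack=5100

Answer: 5100 2425 2425 5100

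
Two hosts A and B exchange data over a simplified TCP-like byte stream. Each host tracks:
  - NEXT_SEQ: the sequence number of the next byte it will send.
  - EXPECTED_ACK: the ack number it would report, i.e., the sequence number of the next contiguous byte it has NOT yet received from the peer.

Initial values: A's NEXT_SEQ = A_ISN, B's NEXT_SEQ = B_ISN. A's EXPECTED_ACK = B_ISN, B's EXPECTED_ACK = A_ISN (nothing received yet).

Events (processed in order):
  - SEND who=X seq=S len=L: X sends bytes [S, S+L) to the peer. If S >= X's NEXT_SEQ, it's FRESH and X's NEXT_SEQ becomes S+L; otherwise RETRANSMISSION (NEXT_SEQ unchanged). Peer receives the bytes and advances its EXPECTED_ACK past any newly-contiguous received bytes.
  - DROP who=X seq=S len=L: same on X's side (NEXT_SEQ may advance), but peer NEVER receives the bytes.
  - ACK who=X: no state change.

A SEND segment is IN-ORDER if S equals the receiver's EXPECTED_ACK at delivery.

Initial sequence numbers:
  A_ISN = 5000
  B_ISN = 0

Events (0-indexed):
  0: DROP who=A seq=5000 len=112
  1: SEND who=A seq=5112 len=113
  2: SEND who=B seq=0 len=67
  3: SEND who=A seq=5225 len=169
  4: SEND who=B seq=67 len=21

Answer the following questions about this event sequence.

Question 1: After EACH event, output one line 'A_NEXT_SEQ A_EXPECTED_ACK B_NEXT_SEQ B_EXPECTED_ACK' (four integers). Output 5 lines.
5112 0 0 5000
5225 0 0 5000
5225 67 67 5000
5394 67 67 5000
5394 88 88 5000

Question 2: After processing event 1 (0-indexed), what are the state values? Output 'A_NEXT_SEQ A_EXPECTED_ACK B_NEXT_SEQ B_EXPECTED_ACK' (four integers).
After event 0: A_seq=5112 A_ack=0 B_seq=0 B_ack=5000
After event 1: A_seq=5225 A_ack=0 B_seq=0 B_ack=5000

5225 0 0 5000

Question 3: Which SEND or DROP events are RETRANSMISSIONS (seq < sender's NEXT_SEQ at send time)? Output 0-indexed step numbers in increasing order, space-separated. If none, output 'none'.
Step 0: DROP seq=5000 -> fresh
Step 1: SEND seq=5112 -> fresh
Step 2: SEND seq=0 -> fresh
Step 3: SEND seq=5225 -> fresh
Step 4: SEND seq=67 -> fresh

Answer: none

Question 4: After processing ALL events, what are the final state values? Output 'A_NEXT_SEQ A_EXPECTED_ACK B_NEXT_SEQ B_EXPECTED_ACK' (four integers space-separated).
Answer: 5394 88 88 5000

Derivation:
After event 0: A_seq=5112 A_ack=0 B_seq=0 B_ack=5000
After event 1: A_seq=5225 A_ack=0 B_seq=0 B_ack=5000
After event 2: A_seq=5225 A_ack=67 B_seq=67 B_ack=5000
After event 3: A_seq=5394 A_ack=67 B_seq=67 B_ack=5000
After event 4: A_seq=5394 A_ack=88 B_seq=88 B_ack=5000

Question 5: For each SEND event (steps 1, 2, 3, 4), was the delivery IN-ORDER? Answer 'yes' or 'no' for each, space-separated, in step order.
Answer: no yes no yes

Derivation:
Step 1: SEND seq=5112 -> out-of-order
Step 2: SEND seq=0 -> in-order
Step 3: SEND seq=5225 -> out-of-order
Step 4: SEND seq=67 -> in-order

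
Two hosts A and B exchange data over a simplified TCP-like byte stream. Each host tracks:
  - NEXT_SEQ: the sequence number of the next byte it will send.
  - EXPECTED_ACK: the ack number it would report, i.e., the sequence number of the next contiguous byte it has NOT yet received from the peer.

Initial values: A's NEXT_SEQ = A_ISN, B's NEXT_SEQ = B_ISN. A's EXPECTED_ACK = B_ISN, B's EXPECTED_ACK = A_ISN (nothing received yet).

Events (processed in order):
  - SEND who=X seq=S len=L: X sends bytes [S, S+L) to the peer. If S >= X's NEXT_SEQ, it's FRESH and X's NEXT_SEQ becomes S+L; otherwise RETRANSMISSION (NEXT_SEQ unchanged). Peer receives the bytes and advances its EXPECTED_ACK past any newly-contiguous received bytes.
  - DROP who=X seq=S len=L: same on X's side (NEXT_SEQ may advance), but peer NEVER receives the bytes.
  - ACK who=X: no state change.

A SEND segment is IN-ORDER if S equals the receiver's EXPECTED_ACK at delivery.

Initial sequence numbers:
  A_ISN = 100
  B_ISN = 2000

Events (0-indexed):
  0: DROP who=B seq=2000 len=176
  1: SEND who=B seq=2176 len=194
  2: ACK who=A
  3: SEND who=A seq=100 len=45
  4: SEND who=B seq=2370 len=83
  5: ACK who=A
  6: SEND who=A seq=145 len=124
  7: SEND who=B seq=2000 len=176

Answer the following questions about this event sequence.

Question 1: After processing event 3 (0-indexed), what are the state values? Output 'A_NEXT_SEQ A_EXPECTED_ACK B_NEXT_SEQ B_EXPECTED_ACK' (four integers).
After event 0: A_seq=100 A_ack=2000 B_seq=2176 B_ack=100
After event 1: A_seq=100 A_ack=2000 B_seq=2370 B_ack=100
After event 2: A_seq=100 A_ack=2000 B_seq=2370 B_ack=100
After event 3: A_seq=145 A_ack=2000 B_seq=2370 B_ack=145

145 2000 2370 145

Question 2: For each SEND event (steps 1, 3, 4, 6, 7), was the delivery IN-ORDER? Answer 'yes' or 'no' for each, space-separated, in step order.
Answer: no yes no yes yes

Derivation:
Step 1: SEND seq=2176 -> out-of-order
Step 3: SEND seq=100 -> in-order
Step 4: SEND seq=2370 -> out-of-order
Step 6: SEND seq=145 -> in-order
Step 7: SEND seq=2000 -> in-order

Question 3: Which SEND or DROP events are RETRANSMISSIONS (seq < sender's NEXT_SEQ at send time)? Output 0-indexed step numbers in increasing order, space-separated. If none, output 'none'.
Step 0: DROP seq=2000 -> fresh
Step 1: SEND seq=2176 -> fresh
Step 3: SEND seq=100 -> fresh
Step 4: SEND seq=2370 -> fresh
Step 6: SEND seq=145 -> fresh
Step 7: SEND seq=2000 -> retransmit

Answer: 7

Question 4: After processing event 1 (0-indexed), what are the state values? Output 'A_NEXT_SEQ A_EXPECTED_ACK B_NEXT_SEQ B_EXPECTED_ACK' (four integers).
After event 0: A_seq=100 A_ack=2000 B_seq=2176 B_ack=100
After event 1: A_seq=100 A_ack=2000 B_seq=2370 B_ack=100

100 2000 2370 100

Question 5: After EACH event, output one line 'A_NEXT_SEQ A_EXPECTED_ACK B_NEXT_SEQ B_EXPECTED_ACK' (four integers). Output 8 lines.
100 2000 2176 100
100 2000 2370 100
100 2000 2370 100
145 2000 2370 145
145 2000 2453 145
145 2000 2453 145
269 2000 2453 269
269 2453 2453 269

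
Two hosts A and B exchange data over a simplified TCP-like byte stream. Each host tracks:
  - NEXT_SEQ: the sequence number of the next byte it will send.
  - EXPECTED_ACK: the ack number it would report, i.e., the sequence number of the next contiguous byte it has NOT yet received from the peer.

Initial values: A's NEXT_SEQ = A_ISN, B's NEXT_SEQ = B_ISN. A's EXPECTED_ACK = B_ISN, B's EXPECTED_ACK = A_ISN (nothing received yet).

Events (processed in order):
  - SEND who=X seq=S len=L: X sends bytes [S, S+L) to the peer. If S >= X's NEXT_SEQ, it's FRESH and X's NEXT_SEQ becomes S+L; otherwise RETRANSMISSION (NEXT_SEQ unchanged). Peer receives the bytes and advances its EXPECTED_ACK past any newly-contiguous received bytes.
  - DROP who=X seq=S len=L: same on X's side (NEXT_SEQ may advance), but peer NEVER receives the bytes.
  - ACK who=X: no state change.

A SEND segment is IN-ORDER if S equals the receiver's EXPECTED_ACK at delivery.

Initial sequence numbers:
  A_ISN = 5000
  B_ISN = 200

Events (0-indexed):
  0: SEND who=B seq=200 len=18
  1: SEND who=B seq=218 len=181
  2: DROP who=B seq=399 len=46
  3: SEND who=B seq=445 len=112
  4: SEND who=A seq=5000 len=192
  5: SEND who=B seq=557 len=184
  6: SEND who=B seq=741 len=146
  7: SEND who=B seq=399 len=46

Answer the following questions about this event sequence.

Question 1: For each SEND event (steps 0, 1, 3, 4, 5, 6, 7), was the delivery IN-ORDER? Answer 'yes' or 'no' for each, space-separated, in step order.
Step 0: SEND seq=200 -> in-order
Step 1: SEND seq=218 -> in-order
Step 3: SEND seq=445 -> out-of-order
Step 4: SEND seq=5000 -> in-order
Step 5: SEND seq=557 -> out-of-order
Step 6: SEND seq=741 -> out-of-order
Step 7: SEND seq=399 -> in-order

Answer: yes yes no yes no no yes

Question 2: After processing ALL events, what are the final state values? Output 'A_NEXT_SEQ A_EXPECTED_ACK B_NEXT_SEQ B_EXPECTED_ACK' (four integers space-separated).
Answer: 5192 887 887 5192

Derivation:
After event 0: A_seq=5000 A_ack=218 B_seq=218 B_ack=5000
After event 1: A_seq=5000 A_ack=399 B_seq=399 B_ack=5000
After event 2: A_seq=5000 A_ack=399 B_seq=445 B_ack=5000
After event 3: A_seq=5000 A_ack=399 B_seq=557 B_ack=5000
After event 4: A_seq=5192 A_ack=399 B_seq=557 B_ack=5192
After event 5: A_seq=5192 A_ack=399 B_seq=741 B_ack=5192
After event 6: A_seq=5192 A_ack=399 B_seq=887 B_ack=5192
After event 7: A_seq=5192 A_ack=887 B_seq=887 B_ack=5192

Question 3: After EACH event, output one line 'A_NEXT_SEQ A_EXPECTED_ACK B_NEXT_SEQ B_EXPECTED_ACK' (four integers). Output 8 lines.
5000 218 218 5000
5000 399 399 5000
5000 399 445 5000
5000 399 557 5000
5192 399 557 5192
5192 399 741 5192
5192 399 887 5192
5192 887 887 5192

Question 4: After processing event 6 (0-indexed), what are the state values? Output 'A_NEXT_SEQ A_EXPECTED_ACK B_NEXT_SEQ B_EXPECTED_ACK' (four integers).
After event 0: A_seq=5000 A_ack=218 B_seq=218 B_ack=5000
After event 1: A_seq=5000 A_ack=399 B_seq=399 B_ack=5000
After event 2: A_seq=5000 A_ack=399 B_seq=445 B_ack=5000
After event 3: A_seq=5000 A_ack=399 B_seq=557 B_ack=5000
After event 4: A_seq=5192 A_ack=399 B_seq=557 B_ack=5192
After event 5: A_seq=5192 A_ack=399 B_seq=741 B_ack=5192
After event 6: A_seq=5192 A_ack=399 B_seq=887 B_ack=5192

5192 399 887 5192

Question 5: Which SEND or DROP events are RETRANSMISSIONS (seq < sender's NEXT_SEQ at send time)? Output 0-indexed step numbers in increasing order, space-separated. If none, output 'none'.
Answer: 7

Derivation:
Step 0: SEND seq=200 -> fresh
Step 1: SEND seq=218 -> fresh
Step 2: DROP seq=399 -> fresh
Step 3: SEND seq=445 -> fresh
Step 4: SEND seq=5000 -> fresh
Step 5: SEND seq=557 -> fresh
Step 6: SEND seq=741 -> fresh
Step 7: SEND seq=399 -> retransmit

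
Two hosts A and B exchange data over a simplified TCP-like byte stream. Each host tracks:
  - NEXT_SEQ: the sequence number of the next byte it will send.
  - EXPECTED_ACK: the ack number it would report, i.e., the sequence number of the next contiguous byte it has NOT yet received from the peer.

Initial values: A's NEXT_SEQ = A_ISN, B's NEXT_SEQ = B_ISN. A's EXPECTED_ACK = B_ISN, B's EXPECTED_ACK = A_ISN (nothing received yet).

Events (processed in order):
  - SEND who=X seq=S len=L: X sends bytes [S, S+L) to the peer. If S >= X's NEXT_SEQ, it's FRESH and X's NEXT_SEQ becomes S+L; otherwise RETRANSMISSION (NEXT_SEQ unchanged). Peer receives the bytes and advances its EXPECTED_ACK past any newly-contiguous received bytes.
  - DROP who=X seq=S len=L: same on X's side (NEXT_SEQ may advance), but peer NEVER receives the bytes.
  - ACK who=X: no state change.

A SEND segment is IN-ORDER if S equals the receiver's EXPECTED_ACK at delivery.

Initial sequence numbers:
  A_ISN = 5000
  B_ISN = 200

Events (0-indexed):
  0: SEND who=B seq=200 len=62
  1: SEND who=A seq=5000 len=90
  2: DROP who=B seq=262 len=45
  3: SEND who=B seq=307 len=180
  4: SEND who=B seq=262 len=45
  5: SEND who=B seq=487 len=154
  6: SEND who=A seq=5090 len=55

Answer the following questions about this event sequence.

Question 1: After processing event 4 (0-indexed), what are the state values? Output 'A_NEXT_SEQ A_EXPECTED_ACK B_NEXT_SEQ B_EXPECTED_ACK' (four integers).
After event 0: A_seq=5000 A_ack=262 B_seq=262 B_ack=5000
After event 1: A_seq=5090 A_ack=262 B_seq=262 B_ack=5090
After event 2: A_seq=5090 A_ack=262 B_seq=307 B_ack=5090
After event 3: A_seq=5090 A_ack=262 B_seq=487 B_ack=5090
After event 4: A_seq=5090 A_ack=487 B_seq=487 B_ack=5090

5090 487 487 5090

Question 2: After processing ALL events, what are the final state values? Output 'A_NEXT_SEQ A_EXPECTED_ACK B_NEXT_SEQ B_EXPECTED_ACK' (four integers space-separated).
Answer: 5145 641 641 5145

Derivation:
After event 0: A_seq=5000 A_ack=262 B_seq=262 B_ack=5000
After event 1: A_seq=5090 A_ack=262 B_seq=262 B_ack=5090
After event 2: A_seq=5090 A_ack=262 B_seq=307 B_ack=5090
After event 3: A_seq=5090 A_ack=262 B_seq=487 B_ack=5090
After event 4: A_seq=5090 A_ack=487 B_seq=487 B_ack=5090
After event 5: A_seq=5090 A_ack=641 B_seq=641 B_ack=5090
After event 6: A_seq=5145 A_ack=641 B_seq=641 B_ack=5145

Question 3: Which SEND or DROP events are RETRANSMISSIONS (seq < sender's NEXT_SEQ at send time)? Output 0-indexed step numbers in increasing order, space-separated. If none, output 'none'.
Answer: 4

Derivation:
Step 0: SEND seq=200 -> fresh
Step 1: SEND seq=5000 -> fresh
Step 2: DROP seq=262 -> fresh
Step 3: SEND seq=307 -> fresh
Step 4: SEND seq=262 -> retransmit
Step 5: SEND seq=487 -> fresh
Step 6: SEND seq=5090 -> fresh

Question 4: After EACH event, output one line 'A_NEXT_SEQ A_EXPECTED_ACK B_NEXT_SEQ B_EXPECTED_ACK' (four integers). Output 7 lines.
5000 262 262 5000
5090 262 262 5090
5090 262 307 5090
5090 262 487 5090
5090 487 487 5090
5090 641 641 5090
5145 641 641 5145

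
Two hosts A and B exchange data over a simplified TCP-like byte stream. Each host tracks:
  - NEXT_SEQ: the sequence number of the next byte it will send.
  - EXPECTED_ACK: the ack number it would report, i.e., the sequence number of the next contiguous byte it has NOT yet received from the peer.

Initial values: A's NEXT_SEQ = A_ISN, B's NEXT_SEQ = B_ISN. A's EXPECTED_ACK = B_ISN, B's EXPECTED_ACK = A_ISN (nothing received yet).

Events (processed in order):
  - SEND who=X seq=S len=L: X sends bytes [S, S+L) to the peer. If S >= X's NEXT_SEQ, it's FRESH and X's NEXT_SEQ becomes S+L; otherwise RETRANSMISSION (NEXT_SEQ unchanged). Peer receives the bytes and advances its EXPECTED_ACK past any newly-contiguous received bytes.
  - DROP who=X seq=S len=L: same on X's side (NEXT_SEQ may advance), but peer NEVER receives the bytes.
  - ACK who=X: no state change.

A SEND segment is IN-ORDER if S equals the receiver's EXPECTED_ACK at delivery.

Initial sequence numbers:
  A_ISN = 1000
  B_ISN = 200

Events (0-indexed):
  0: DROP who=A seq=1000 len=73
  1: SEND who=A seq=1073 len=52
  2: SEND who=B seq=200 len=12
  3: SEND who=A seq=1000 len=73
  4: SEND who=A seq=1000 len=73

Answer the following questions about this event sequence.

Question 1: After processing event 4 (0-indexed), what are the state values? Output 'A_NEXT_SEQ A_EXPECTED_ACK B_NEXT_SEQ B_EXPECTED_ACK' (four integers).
After event 0: A_seq=1073 A_ack=200 B_seq=200 B_ack=1000
After event 1: A_seq=1125 A_ack=200 B_seq=200 B_ack=1000
After event 2: A_seq=1125 A_ack=212 B_seq=212 B_ack=1000
After event 3: A_seq=1125 A_ack=212 B_seq=212 B_ack=1125
After event 4: A_seq=1125 A_ack=212 B_seq=212 B_ack=1125

1125 212 212 1125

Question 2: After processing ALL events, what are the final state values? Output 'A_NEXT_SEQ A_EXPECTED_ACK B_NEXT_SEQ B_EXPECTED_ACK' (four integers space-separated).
After event 0: A_seq=1073 A_ack=200 B_seq=200 B_ack=1000
After event 1: A_seq=1125 A_ack=200 B_seq=200 B_ack=1000
After event 2: A_seq=1125 A_ack=212 B_seq=212 B_ack=1000
After event 3: A_seq=1125 A_ack=212 B_seq=212 B_ack=1125
After event 4: A_seq=1125 A_ack=212 B_seq=212 B_ack=1125

Answer: 1125 212 212 1125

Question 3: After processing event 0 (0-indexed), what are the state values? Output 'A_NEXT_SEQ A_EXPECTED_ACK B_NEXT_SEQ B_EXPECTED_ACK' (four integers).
After event 0: A_seq=1073 A_ack=200 B_seq=200 B_ack=1000

1073 200 200 1000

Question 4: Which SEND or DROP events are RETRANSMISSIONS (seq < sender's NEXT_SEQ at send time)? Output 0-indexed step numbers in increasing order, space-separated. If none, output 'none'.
Step 0: DROP seq=1000 -> fresh
Step 1: SEND seq=1073 -> fresh
Step 2: SEND seq=200 -> fresh
Step 3: SEND seq=1000 -> retransmit
Step 4: SEND seq=1000 -> retransmit

Answer: 3 4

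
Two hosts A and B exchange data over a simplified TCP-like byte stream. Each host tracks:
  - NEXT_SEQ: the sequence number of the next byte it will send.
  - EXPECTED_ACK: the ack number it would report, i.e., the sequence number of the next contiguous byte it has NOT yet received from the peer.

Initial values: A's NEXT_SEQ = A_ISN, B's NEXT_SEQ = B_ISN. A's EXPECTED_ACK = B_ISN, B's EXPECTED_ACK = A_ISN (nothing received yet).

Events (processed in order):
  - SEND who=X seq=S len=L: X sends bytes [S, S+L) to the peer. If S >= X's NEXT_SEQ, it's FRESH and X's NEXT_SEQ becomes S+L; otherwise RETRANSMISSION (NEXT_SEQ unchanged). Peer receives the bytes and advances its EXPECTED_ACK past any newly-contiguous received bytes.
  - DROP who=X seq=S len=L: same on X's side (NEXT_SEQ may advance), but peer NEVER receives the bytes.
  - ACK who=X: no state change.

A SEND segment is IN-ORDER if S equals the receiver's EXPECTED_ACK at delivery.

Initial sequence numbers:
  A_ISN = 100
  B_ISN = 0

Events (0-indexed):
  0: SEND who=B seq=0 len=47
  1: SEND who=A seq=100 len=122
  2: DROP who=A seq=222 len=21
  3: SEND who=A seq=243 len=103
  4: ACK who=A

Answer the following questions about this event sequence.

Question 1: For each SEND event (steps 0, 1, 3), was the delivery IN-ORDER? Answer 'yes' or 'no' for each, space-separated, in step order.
Step 0: SEND seq=0 -> in-order
Step 1: SEND seq=100 -> in-order
Step 3: SEND seq=243 -> out-of-order

Answer: yes yes no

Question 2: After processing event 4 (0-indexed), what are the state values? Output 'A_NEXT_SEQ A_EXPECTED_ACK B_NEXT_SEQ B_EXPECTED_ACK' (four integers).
After event 0: A_seq=100 A_ack=47 B_seq=47 B_ack=100
After event 1: A_seq=222 A_ack=47 B_seq=47 B_ack=222
After event 2: A_seq=243 A_ack=47 B_seq=47 B_ack=222
After event 3: A_seq=346 A_ack=47 B_seq=47 B_ack=222
After event 4: A_seq=346 A_ack=47 B_seq=47 B_ack=222

346 47 47 222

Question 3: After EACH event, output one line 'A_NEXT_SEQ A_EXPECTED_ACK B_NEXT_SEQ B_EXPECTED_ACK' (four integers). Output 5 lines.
100 47 47 100
222 47 47 222
243 47 47 222
346 47 47 222
346 47 47 222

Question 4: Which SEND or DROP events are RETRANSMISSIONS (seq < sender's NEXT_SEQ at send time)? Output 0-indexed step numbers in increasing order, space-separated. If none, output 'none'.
Answer: none

Derivation:
Step 0: SEND seq=0 -> fresh
Step 1: SEND seq=100 -> fresh
Step 2: DROP seq=222 -> fresh
Step 3: SEND seq=243 -> fresh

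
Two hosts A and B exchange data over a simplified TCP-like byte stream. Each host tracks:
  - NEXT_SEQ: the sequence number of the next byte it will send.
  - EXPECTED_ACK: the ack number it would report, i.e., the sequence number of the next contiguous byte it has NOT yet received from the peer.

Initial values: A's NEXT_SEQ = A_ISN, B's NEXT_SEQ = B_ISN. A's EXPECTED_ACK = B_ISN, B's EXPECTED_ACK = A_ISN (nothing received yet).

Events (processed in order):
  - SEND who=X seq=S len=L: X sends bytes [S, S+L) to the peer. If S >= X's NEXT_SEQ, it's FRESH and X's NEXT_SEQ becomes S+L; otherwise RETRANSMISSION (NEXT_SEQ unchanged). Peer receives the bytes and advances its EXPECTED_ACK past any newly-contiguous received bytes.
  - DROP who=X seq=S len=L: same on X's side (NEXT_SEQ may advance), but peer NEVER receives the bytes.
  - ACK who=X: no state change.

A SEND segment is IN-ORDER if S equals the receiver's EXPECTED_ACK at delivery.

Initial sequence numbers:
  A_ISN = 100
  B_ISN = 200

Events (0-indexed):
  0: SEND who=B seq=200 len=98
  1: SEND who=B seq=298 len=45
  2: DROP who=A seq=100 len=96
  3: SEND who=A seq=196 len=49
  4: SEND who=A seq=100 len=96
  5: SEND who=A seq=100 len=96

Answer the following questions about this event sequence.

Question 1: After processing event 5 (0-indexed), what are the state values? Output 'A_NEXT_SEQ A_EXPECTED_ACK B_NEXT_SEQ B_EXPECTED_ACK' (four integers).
After event 0: A_seq=100 A_ack=298 B_seq=298 B_ack=100
After event 1: A_seq=100 A_ack=343 B_seq=343 B_ack=100
After event 2: A_seq=196 A_ack=343 B_seq=343 B_ack=100
After event 3: A_seq=245 A_ack=343 B_seq=343 B_ack=100
After event 4: A_seq=245 A_ack=343 B_seq=343 B_ack=245
After event 5: A_seq=245 A_ack=343 B_seq=343 B_ack=245

245 343 343 245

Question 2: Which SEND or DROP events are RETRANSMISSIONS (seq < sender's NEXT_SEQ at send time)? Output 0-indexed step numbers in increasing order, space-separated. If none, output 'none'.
Step 0: SEND seq=200 -> fresh
Step 1: SEND seq=298 -> fresh
Step 2: DROP seq=100 -> fresh
Step 3: SEND seq=196 -> fresh
Step 4: SEND seq=100 -> retransmit
Step 5: SEND seq=100 -> retransmit

Answer: 4 5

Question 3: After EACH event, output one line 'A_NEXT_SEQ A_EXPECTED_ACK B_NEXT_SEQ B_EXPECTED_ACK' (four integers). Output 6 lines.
100 298 298 100
100 343 343 100
196 343 343 100
245 343 343 100
245 343 343 245
245 343 343 245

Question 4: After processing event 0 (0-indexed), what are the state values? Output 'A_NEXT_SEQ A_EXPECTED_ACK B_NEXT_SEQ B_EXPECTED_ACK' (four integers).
After event 0: A_seq=100 A_ack=298 B_seq=298 B_ack=100

100 298 298 100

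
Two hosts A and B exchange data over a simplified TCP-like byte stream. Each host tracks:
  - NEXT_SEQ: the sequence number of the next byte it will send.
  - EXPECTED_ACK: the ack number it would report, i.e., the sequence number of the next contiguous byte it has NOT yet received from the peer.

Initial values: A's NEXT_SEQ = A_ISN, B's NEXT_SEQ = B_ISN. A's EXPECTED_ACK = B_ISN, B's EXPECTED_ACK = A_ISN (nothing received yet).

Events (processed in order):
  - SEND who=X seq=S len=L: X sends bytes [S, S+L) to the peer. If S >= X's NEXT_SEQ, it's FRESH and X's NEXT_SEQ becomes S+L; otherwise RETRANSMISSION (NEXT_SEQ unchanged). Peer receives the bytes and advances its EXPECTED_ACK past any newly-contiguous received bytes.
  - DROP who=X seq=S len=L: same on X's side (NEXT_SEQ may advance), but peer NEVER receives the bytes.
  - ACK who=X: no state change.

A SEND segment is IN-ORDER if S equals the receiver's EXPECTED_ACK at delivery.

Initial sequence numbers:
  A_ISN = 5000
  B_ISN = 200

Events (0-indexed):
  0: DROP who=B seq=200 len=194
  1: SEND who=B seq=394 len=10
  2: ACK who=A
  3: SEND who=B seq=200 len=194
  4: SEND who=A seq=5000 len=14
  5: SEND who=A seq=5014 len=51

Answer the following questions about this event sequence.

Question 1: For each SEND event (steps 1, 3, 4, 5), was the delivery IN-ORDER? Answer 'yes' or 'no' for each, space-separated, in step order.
Step 1: SEND seq=394 -> out-of-order
Step 3: SEND seq=200 -> in-order
Step 4: SEND seq=5000 -> in-order
Step 5: SEND seq=5014 -> in-order

Answer: no yes yes yes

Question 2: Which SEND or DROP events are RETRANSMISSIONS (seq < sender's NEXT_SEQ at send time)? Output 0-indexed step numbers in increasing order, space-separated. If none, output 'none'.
Step 0: DROP seq=200 -> fresh
Step 1: SEND seq=394 -> fresh
Step 3: SEND seq=200 -> retransmit
Step 4: SEND seq=5000 -> fresh
Step 5: SEND seq=5014 -> fresh

Answer: 3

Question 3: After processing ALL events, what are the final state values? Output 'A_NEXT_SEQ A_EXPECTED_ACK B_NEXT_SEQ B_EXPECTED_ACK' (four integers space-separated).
After event 0: A_seq=5000 A_ack=200 B_seq=394 B_ack=5000
After event 1: A_seq=5000 A_ack=200 B_seq=404 B_ack=5000
After event 2: A_seq=5000 A_ack=200 B_seq=404 B_ack=5000
After event 3: A_seq=5000 A_ack=404 B_seq=404 B_ack=5000
After event 4: A_seq=5014 A_ack=404 B_seq=404 B_ack=5014
After event 5: A_seq=5065 A_ack=404 B_seq=404 B_ack=5065

Answer: 5065 404 404 5065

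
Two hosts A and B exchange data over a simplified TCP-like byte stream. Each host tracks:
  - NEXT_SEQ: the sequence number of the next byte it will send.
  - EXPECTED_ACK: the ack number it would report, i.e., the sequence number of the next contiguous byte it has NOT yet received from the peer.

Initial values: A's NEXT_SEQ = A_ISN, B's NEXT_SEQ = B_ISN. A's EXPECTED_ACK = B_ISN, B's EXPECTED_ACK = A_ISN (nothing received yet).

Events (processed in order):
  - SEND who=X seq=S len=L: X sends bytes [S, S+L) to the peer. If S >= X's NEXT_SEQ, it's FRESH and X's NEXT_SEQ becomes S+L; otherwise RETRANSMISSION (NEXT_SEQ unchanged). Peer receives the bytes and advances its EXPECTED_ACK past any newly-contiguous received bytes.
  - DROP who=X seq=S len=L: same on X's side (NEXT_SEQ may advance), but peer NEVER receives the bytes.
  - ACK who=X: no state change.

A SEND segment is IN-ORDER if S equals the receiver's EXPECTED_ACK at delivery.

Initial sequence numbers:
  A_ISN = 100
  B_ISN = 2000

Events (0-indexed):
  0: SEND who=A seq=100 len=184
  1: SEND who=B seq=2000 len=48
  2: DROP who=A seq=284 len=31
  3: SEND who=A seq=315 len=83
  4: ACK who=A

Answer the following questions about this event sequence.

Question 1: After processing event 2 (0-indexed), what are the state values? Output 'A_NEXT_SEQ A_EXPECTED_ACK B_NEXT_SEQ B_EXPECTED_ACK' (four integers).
After event 0: A_seq=284 A_ack=2000 B_seq=2000 B_ack=284
After event 1: A_seq=284 A_ack=2048 B_seq=2048 B_ack=284
After event 2: A_seq=315 A_ack=2048 B_seq=2048 B_ack=284

315 2048 2048 284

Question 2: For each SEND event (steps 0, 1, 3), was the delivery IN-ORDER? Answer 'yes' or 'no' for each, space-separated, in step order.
Step 0: SEND seq=100 -> in-order
Step 1: SEND seq=2000 -> in-order
Step 3: SEND seq=315 -> out-of-order

Answer: yes yes no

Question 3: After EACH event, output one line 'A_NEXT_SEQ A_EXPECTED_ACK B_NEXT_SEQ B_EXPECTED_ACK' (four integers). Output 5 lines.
284 2000 2000 284
284 2048 2048 284
315 2048 2048 284
398 2048 2048 284
398 2048 2048 284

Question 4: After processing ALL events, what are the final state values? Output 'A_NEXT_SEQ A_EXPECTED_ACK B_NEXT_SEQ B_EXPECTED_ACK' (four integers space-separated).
Answer: 398 2048 2048 284

Derivation:
After event 0: A_seq=284 A_ack=2000 B_seq=2000 B_ack=284
After event 1: A_seq=284 A_ack=2048 B_seq=2048 B_ack=284
After event 2: A_seq=315 A_ack=2048 B_seq=2048 B_ack=284
After event 3: A_seq=398 A_ack=2048 B_seq=2048 B_ack=284
After event 4: A_seq=398 A_ack=2048 B_seq=2048 B_ack=284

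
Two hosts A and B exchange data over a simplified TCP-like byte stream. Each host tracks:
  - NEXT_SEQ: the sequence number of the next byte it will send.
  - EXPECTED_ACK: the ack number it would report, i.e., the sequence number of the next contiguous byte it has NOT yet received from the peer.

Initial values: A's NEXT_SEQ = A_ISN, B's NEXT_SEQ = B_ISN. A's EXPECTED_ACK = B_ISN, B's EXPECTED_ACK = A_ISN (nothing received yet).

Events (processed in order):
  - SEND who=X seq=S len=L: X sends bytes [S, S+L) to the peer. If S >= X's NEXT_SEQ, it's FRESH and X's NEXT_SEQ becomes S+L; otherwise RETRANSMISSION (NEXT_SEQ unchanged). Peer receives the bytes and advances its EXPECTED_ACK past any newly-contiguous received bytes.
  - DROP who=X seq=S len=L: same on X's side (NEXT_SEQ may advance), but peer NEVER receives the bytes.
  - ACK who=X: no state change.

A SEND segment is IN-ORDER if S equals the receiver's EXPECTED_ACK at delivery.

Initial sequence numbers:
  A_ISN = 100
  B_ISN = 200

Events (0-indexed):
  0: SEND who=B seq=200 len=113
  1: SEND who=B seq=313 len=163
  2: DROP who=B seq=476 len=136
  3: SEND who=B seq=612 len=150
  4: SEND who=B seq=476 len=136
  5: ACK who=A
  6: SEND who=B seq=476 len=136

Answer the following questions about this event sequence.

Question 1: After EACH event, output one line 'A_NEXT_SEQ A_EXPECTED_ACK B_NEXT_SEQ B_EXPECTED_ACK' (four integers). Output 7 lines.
100 313 313 100
100 476 476 100
100 476 612 100
100 476 762 100
100 762 762 100
100 762 762 100
100 762 762 100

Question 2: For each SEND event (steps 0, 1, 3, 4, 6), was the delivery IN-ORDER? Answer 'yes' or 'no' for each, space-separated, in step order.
Answer: yes yes no yes no

Derivation:
Step 0: SEND seq=200 -> in-order
Step 1: SEND seq=313 -> in-order
Step 3: SEND seq=612 -> out-of-order
Step 4: SEND seq=476 -> in-order
Step 6: SEND seq=476 -> out-of-order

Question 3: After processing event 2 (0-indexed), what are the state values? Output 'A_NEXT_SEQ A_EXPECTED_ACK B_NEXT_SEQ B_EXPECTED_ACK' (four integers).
After event 0: A_seq=100 A_ack=313 B_seq=313 B_ack=100
After event 1: A_seq=100 A_ack=476 B_seq=476 B_ack=100
After event 2: A_seq=100 A_ack=476 B_seq=612 B_ack=100

100 476 612 100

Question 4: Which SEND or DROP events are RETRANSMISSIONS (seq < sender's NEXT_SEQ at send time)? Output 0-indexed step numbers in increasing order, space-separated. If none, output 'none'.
Answer: 4 6

Derivation:
Step 0: SEND seq=200 -> fresh
Step 1: SEND seq=313 -> fresh
Step 2: DROP seq=476 -> fresh
Step 3: SEND seq=612 -> fresh
Step 4: SEND seq=476 -> retransmit
Step 6: SEND seq=476 -> retransmit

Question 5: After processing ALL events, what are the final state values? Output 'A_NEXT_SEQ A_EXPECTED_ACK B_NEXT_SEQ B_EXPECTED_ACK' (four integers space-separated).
After event 0: A_seq=100 A_ack=313 B_seq=313 B_ack=100
After event 1: A_seq=100 A_ack=476 B_seq=476 B_ack=100
After event 2: A_seq=100 A_ack=476 B_seq=612 B_ack=100
After event 3: A_seq=100 A_ack=476 B_seq=762 B_ack=100
After event 4: A_seq=100 A_ack=762 B_seq=762 B_ack=100
After event 5: A_seq=100 A_ack=762 B_seq=762 B_ack=100
After event 6: A_seq=100 A_ack=762 B_seq=762 B_ack=100

Answer: 100 762 762 100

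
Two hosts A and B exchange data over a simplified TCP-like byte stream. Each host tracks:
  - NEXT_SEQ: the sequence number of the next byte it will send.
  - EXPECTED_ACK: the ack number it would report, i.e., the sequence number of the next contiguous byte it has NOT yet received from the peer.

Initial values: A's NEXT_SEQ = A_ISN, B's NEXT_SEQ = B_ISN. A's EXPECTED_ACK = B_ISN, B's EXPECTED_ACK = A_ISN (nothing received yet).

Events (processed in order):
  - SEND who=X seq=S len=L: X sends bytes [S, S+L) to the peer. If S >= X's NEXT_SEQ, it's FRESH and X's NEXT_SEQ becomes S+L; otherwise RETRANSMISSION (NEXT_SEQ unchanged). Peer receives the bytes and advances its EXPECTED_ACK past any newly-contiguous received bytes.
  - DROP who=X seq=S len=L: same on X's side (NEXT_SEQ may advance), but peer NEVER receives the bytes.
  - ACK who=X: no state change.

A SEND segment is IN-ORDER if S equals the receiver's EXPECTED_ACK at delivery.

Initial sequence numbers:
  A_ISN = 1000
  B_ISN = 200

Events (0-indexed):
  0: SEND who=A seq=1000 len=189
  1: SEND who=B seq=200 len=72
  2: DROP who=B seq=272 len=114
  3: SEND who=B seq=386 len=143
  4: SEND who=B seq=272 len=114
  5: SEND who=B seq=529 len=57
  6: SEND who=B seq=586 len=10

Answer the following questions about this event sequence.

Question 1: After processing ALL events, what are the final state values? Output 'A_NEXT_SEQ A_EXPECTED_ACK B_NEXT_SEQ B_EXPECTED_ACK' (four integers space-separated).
Answer: 1189 596 596 1189

Derivation:
After event 0: A_seq=1189 A_ack=200 B_seq=200 B_ack=1189
After event 1: A_seq=1189 A_ack=272 B_seq=272 B_ack=1189
After event 2: A_seq=1189 A_ack=272 B_seq=386 B_ack=1189
After event 3: A_seq=1189 A_ack=272 B_seq=529 B_ack=1189
After event 4: A_seq=1189 A_ack=529 B_seq=529 B_ack=1189
After event 5: A_seq=1189 A_ack=586 B_seq=586 B_ack=1189
After event 6: A_seq=1189 A_ack=596 B_seq=596 B_ack=1189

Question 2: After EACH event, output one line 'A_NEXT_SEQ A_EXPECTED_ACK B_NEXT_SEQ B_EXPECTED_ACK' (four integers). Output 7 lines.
1189 200 200 1189
1189 272 272 1189
1189 272 386 1189
1189 272 529 1189
1189 529 529 1189
1189 586 586 1189
1189 596 596 1189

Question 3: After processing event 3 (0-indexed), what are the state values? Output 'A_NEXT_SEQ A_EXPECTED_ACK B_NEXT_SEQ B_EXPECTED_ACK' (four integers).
After event 0: A_seq=1189 A_ack=200 B_seq=200 B_ack=1189
After event 1: A_seq=1189 A_ack=272 B_seq=272 B_ack=1189
After event 2: A_seq=1189 A_ack=272 B_seq=386 B_ack=1189
After event 3: A_seq=1189 A_ack=272 B_seq=529 B_ack=1189

1189 272 529 1189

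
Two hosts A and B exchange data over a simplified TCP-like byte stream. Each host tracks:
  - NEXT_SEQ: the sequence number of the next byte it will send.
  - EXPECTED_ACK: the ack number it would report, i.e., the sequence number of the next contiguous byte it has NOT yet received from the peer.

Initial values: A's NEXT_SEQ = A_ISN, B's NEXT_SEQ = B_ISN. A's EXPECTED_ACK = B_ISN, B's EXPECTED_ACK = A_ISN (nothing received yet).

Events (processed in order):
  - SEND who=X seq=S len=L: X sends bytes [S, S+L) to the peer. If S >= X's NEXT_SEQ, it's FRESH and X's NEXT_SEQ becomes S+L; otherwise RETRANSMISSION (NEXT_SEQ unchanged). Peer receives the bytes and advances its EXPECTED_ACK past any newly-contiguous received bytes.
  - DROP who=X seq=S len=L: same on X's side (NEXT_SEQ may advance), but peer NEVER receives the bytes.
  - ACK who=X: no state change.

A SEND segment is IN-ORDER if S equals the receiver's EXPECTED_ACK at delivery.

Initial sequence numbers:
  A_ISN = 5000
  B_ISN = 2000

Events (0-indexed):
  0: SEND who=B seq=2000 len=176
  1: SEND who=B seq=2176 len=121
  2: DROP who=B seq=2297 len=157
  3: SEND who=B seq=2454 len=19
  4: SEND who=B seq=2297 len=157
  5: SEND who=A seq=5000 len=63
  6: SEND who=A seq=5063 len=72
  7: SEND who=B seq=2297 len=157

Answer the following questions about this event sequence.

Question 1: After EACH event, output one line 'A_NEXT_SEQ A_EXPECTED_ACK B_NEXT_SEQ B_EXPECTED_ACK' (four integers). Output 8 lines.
5000 2176 2176 5000
5000 2297 2297 5000
5000 2297 2454 5000
5000 2297 2473 5000
5000 2473 2473 5000
5063 2473 2473 5063
5135 2473 2473 5135
5135 2473 2473 5135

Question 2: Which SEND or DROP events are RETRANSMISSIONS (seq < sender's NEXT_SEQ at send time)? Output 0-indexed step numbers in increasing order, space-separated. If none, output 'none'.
Answer: 4 7

Derivation:
Step 0: SEND seq=2000 -> fresh
Step 1: SEND seq=2176 -> fresh
Step 2: DROP seq=2297 -> fresh
Step 3: SEND seq=2454 -> fresh
Step 4: SEND seq=2297 -> retransmit
Step 5: SEND seq=5000 -> fresh
Step 6: SEND seq=5063 -> fresh
Step 7: SEND seq=2297 -> retransmit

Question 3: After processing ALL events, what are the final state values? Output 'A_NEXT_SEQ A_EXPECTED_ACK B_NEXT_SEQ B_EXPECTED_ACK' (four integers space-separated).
After event 0: A_seq=5000 A_ack=2176 B_seq=2176 B_ack=5000
After event 1: A_seq=5000 A_ack=2297 B_seq=2297 B_ack=5000
After event 2: A_seq=5000 A_ack=2297 B_seq=2454 B_ack=5000
After event 3: A_seq=5000 A_ack=2297 B_seq=2473 B_ack=5000
After event 4: A_seq=5000 A_ack=2473 B_seq=2473 B_ack=5000
After event 5: A_seq=5063 A_ack=2473 B_seq=2473 B_ack=5063
After event 6: A_seq=5135 A_ack=2473 B_seq=2473 B_ack=5135
After event 7: A_seq=5135 A_ack=2473 B_seq=2473 B_ack=5135

Answer: 5135 2473 2473 5135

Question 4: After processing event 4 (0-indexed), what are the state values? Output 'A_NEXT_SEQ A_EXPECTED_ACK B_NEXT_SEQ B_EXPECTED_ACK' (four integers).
After event 0: A_seq=5000 A_ack=2176 B_seq=2176 B_ack=5000
After event 1: A_seq=5000 A_ack=2297 B_seq=2297 B_ack=5000
After event 2: A_seq=5000 A_ack=2297 B_seq=2454 B_ack=5000
After event 3: A_seq=5000 A_ack=2297 B_seq=2473 B_ack=5000
After event 4: A_seq=5000 A_ack=2473 B_seq=2473 B_ack=5000

5000 2473 2473 5000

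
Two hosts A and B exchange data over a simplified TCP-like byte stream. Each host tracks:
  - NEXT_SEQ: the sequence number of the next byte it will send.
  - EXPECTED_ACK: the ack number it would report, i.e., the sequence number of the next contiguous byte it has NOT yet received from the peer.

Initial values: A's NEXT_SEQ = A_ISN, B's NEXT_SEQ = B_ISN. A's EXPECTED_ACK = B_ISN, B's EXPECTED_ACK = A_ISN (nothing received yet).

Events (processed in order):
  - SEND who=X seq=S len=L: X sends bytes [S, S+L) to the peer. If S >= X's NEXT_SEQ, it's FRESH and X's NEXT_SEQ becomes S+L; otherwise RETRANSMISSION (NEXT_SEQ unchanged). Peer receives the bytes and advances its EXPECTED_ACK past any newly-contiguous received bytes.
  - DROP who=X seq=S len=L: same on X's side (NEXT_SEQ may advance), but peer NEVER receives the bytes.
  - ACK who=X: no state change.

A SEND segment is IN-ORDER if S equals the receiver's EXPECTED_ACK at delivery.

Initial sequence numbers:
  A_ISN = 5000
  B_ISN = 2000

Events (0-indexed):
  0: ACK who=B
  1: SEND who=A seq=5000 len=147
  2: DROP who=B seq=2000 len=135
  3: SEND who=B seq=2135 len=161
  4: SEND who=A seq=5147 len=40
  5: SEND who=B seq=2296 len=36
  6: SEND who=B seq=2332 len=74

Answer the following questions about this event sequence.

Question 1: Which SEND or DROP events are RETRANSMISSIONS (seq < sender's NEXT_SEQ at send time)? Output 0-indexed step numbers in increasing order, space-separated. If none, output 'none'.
Answer: none

Derivation:
Step 1: SEND seq=5000 -> fresh
Step 2: DROP seq=2000 -> fresh
Step 3: SEND seq=2135 -> fresh
Step 4: SEND seq=5147 -> fresh
Step 5: SEND seq=2296 -> fresh
Step 6: SEND seq=2332 -> fresh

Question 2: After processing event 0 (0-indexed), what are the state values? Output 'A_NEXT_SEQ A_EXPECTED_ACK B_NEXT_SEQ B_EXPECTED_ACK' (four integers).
After event 0: A_seq=5000 A_ack=2000 B_seq=2000 B_ack=5000

5000 2000 2000 5000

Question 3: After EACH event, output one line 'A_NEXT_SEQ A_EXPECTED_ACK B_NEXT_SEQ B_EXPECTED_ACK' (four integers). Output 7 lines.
5000 2000 2000 5000
5147 2000 2000 5147
5147 2000 2135 5147
5147 2000 2296 5147
5187 2000 2296 5187
5187 2000 2332 5187
5187 2000 2406 5187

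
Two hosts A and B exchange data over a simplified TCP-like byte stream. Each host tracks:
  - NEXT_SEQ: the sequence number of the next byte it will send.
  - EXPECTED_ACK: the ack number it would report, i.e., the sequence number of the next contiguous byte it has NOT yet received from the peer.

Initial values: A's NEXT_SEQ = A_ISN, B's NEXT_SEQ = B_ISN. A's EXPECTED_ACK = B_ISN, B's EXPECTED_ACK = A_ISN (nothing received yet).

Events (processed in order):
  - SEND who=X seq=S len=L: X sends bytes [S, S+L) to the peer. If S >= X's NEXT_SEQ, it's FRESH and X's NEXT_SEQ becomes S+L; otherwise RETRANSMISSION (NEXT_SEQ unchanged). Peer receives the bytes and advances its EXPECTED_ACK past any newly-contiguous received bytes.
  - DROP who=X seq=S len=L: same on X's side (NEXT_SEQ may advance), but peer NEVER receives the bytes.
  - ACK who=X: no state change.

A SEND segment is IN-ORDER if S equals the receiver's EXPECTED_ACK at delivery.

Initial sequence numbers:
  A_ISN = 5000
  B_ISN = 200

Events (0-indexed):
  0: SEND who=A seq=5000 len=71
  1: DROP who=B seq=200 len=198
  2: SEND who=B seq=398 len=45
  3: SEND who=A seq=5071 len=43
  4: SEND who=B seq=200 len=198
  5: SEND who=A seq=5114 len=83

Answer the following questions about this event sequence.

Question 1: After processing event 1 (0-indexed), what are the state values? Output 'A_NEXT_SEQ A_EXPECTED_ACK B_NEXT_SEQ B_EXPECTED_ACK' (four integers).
After event 0: A_seq=5071 A_ack=200 B_seq=200 B_ack=5071
After event 1: A_seq=5071 A_ack=200 B_seq=398 B_ack=5071

5071 200 398 5071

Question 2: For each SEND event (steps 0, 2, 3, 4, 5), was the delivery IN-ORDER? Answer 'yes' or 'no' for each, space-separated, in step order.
Step 0: SEND seq=5000 -> in-order
Step 2: SEND seq=398 -> out-of-order
Step 3: SEND seq=5071 -> in-order
Step 4: SEND seq=200 -> in-order
Step 5: SEND seq=5114 -> in-order

Answer: yes no yes yes yes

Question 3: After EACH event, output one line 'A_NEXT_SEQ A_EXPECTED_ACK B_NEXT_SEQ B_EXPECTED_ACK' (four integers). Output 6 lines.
5071 200 200 5071
5071 200 398 5071
5071 200 443 5071
5114 200 443 5114
5114 443 443 5114
5197 443 443 5197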